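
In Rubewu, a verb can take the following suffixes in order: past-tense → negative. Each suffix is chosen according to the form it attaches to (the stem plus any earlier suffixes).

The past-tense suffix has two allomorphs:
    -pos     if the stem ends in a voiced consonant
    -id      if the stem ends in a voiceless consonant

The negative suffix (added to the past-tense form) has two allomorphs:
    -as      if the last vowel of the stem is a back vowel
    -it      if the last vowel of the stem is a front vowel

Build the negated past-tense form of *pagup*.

pagupidit

*pagup* — final consonant /p/ (voiceless) → -id → *pagupid*.
The last vowel of the past-tense form *pagupid* is /i/, which is a front vowel, so the negative suffix is -it, giving *pagupidit*.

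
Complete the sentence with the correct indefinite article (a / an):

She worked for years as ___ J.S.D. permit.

a

The indefinite article is chosen by the initial *sound* of the following word, not its spelling.
The initialism *J.S.D.* is read letter by letter; the first letter, J, is pronounced /dʒeɪ/, which begins with a consonant sound.
So the article is *a*: She worked for years as a J.S.D. permit.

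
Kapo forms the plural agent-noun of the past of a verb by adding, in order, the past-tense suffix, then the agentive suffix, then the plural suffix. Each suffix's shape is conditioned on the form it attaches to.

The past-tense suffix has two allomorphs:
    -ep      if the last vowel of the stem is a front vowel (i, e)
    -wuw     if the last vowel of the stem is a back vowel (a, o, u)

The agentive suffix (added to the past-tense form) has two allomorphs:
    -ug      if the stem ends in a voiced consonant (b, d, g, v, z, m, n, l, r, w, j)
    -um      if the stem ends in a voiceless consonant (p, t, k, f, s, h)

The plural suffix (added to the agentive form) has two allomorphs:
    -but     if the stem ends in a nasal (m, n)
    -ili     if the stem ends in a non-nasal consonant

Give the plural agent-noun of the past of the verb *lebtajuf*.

lebtajufwuwugili

*lebtajuf*: last vowel = /u/, a back vowel → -wuw → *lebtajufwuw*.
The past-tense form *lebtajufwuw* — final consonant /w/ (voiced) → -ug → *lebtajufwuwug*.
The agentive form *lebtajufwuwug*: final consonant = /g/, non-nasal → -ili → *lebtajufwuwugili*.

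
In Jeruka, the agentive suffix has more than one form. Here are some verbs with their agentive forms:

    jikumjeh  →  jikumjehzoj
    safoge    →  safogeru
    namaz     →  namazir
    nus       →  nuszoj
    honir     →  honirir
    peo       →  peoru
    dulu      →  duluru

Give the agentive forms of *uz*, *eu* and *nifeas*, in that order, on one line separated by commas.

uzir, euru, nifeaszoj

Looking at the final sound of each stem: -zoj when the stem ends in a voiceless consonant (*jikumjeh*, *nus*); -ir when the stem ends in a voiced consonant (*namaz*, *honir*); -ru when the stem ends in a vowel (*safoge*, *peo*, *dulu*).
Since the final sound of *uz* is /z/ (a voiced consonant), it takes -ir, giving *uzir*.
Since the final sound of *eu* is /u/ (a vowel), it takes -ru, giving *euru*.
Since the final sound of *nifeas* is /s/ (a voiceless consonant), it takes -zoj, giving *nifeaszoj*.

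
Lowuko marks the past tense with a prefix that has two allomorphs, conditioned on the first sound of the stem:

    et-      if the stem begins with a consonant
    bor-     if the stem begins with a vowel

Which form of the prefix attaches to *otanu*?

*otanu*: first sound = /o/, a vowel → bor-.

bor-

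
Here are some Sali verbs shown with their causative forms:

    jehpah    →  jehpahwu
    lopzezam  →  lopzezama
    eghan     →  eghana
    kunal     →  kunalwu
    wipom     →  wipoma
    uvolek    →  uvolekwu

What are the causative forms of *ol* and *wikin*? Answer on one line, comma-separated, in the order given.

The pattern is nasality of the final consonant: -a when the stem ends in a nasal (*lopzezam*, *eghan*, *wipom*); -wu when the stem ends in a non-nasal consonant (*jehpah*, *kunal*, *uvolek*).
*ol* — final consonant /l/ (non-nasal) → -wu → *olwu*.
*wikin*: final consonant = /n/, a nasal → -a → *wikina*.

olwu, wikina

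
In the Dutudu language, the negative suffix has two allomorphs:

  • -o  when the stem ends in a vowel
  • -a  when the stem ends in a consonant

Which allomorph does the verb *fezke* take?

-o

The final sound of *fezke* is /e/, which is a vowel, so the suffix is -o.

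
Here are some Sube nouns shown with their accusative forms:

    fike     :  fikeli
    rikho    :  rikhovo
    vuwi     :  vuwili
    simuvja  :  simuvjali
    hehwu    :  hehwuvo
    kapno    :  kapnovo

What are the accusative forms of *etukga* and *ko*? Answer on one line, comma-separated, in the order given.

Looking at the last vowel of each stem: -vo when the last vowel of the stem is a rounded vowel (*rikho*, *hehwu*, *kapno*); -li when the last vowel of the stem is an unrounded vowel (*fike*, *vuwi*, *simuvja*).
*etukga*: last vowel = /a/, an unrounded vowel → -li → *etukgali*.
*ko*: last vowel = /o/, a rounded vowel → -vo → *kovo*.

etukgali, kovo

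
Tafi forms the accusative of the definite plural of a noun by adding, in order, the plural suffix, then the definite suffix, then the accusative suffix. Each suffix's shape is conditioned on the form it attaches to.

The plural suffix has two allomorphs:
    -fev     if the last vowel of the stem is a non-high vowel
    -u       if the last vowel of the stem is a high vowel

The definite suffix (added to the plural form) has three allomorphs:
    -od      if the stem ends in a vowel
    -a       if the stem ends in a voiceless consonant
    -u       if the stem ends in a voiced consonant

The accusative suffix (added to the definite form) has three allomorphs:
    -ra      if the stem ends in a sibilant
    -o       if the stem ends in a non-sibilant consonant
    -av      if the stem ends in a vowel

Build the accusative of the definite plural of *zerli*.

zerliuodo

Since the last vowel of *zerli* is /i/ (a high vowel), it takes -u, giving *zerliu*.
The plural form *zerliu* — final sound /u/ (a vowel) → -od → *zerliuod*.
Since the final sound of the definite form *zerliuod* is /d/ (a non-sibilant consonant), it takes -o, giving *zerliuodo*.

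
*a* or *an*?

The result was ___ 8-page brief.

The indefinite article is chosen by the initial *sound* of the following word, not its spelling.
The number *8* is spoken "eight", beginning with /eɪt/ — a vowel sound.
So the article is *an*: The result was an 8-page brief.

an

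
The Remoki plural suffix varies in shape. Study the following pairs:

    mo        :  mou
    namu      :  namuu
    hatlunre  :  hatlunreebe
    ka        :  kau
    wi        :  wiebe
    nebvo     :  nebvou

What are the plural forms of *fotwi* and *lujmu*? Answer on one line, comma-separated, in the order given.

fotwiebe, lujmuu

The pattern is front/back vowel harmony: -ebe when the last vowel of the stem is a front vowel (*hatlunre*, *wi*); -u when the last vowel of the stem is a back vowel (*mo*, *namu*, *ka*, *nebvo*).
*fotwi* — last vowel /i/ (a front vowel) → -ebe → *fotwiebe*.
Since the last vowel of *lujmu* is /u/ (a back vowel), it takes -u, giving *lujmuu*.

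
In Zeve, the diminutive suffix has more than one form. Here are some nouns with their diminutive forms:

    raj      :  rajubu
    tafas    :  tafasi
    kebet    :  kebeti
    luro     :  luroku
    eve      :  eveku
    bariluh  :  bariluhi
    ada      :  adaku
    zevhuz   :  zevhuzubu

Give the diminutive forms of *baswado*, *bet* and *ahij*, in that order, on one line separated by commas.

baswadoku, beti, ahijubu

Looking at the final sound of each stem: -i when the stem ends in a voiceless consonant (*tafas*, *kebet*, *bariluh*); -ubu when the stem ends in a voiced consonant (*raj*, *zevhuz*); -ku when the stem ends in a vowel (*luro*, *eve*, *ada*).
*baswado* — final sound /o/ (a vowel) → -ku → *baswadoku*.
The final sound of *bet* is /t/, which is a voiceless consonant, so the suffix is -i, giving *beti*.
*ahij*: final sound = /j/, a voiced consonant → -ubu → *ahijubu*.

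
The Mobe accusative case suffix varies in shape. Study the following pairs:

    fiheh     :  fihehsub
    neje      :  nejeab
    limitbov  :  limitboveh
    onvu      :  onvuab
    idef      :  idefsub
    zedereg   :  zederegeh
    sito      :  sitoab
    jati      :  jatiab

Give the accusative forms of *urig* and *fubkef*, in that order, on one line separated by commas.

Looking at the final sound of each stem: -sub when the stem ends in a voiceless consonant (*fiheh*, *idef*); -eh when the stem ends in a voiced consonant (*limitbov*, *zedereg*); -ab when the stem ends in a vowel (*neje*, *onvu*, *sito*, *jati*).
The final sound of *urig* is /g/, which is a voiced consonant, so the suffix is -eh, giving *urigeh*.
*fubkef* — final sound /f/ (a voiceless consonant) → -sub → *fubkefsub*.

urigeh, fubkefsub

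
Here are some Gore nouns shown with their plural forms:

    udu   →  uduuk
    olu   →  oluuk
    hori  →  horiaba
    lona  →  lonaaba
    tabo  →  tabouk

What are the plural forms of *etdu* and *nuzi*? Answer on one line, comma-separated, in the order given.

etduuk, nuziaba

The pattern is rounding harmony: -uk when the last vowel of the stem is a rounded vowel (*udu*, *olu*, *tabo*); -aba when the last vowel of the stem is an unrounded vowel (*hori*, *lona*).
Since the last vowel of *etdu* is /u/ (a rounded vowel), it takes -uk, giving *etduuk*.
*nuzi*: last vowel = /i/, an unrounded vowel → -aba → *nuziaba*.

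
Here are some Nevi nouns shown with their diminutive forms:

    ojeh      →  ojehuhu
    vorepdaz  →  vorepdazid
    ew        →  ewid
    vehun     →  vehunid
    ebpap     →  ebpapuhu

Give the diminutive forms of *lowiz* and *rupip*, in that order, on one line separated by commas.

Looking at the final consonant of each stem: -uhu when the stem ends in a voiceless consonant (*ojeh*, *ebpap*); -id when the stem ends in a voiced consonant (*vorepdaz*, *ew*, *vehun*).
The final consonant of *lowiz* is /z/, which is voiced, so the suffix is -id, giving *lowizid*.
*rupip* — final consonant /p/ (voiceless) → -uhu → *rupipuhu*.

lowizid, rupipuhu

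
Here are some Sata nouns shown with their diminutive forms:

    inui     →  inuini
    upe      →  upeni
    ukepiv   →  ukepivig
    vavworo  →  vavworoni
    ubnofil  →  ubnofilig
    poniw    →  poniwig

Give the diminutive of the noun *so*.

The alternation tracks the final sound of the stem — -ig when the stem ends in a consonant (*ukepiv*, *ubnofil*, *poniw*); -ni when the stem ends in a vowel (*inui*, *upe*, *vavworo*).
*so*: final sound = /o/, a vowel → -ni → *soni*.

soni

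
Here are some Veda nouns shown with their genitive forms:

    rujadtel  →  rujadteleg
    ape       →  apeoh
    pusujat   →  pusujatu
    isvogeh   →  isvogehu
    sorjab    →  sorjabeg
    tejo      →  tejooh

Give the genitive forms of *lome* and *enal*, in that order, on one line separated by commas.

The alternation tracks the final sound of the stem — -u when the stem ends in a voiceless consonant (*pusujat*, *isvogeh*); -eg when the stem ends in a voiced consonant (*rujadtel*, *sorjab*); -oh when the stem ends in a vowel (*ape*, *tejo*).
*lome* — final sound /e/ (a vowel) → -oh → *lomeoh*.
*enal* — final sound /l/ (a voiced consonant) → -eg → *enaleg*.

lomeoh, enaleg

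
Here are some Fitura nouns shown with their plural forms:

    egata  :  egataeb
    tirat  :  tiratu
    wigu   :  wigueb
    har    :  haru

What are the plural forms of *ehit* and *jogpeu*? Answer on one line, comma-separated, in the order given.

The suffix is conditioned by the final sound: -u when the stem ends in a consonant (*tirat*, *har*); -eb when the stem ends in a vowel (*egata*, *wigu*).
*ehit* — final sound /t/ (a consonant) → -u → *ehitu*.
*jogpeu*: final sound = /u/, a vowel → -eb → *jogpeueb*.

ehitu, jogpeueb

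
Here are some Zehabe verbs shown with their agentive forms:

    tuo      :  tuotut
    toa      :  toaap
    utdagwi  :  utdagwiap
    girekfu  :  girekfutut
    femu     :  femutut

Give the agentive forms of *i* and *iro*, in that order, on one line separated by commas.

The suffix is conditioned by the last vowel: -tut when the last vowel of the stem is a rounded vowel (*tuo*, *girekfu*, *femu*); -ap when the last vowel of the stem is an unrounded vowel (*toa*, *utdagwi*).
Since the last vowel of *i* is /i/ (an unrounded vowel), it takes -ap, giving *iap*.
The last vowel of *iro* is /o/, which is a rounded vowel, so the suffix is -tut, giving *irotut*.

iap, irotut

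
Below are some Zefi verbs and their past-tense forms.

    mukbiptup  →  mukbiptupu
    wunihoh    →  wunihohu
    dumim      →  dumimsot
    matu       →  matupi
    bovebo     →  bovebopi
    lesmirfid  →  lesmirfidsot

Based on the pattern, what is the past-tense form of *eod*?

eodsot

The alternation tracks the final sound of the stem — -u when the stem ends in a voiceless consonant (*mukbiptup*, *wunihoh*); -sot when the stem ends in a voiced consonant (*dumim*, *lesmirfid*); -pi when the stem ends in a vowel (*matu*, *bovebo*).
The final sound of *eod* is /d/, which is a voiced consonant, so the suffix is -sot, giving *eodsot*.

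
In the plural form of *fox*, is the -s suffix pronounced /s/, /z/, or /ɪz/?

The stem *fox* ends in a sibilant (/s, z, ʃ, ʒ, tʃ, dʒ/).
The plural suffix surfaces as /ɪz/ after sibilants, /s/ after other voiceless consonants, and /z/ after other voiced sounds.
So the plural -s on *fox* is pronounced /ɪz/.

/ɪz/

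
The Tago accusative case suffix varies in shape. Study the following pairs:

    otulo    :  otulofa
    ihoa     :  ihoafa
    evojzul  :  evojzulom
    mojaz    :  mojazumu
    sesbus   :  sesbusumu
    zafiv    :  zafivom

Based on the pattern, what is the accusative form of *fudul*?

The alternation tracks the final sound of the stem — -umu when the stem ends in a sibilant (*mojaz*, *sesbus*); -om when the stem ends in a non-sibilant consonant (*evojzul*, *zafiv*); -fa when the stem ends in a vowel (*otulo*, *ihoa*).
The final sound of *fudul* is /l/, which is a non-sibilant consonant, so the suffix is -om, giving *fudulom*.

fudulom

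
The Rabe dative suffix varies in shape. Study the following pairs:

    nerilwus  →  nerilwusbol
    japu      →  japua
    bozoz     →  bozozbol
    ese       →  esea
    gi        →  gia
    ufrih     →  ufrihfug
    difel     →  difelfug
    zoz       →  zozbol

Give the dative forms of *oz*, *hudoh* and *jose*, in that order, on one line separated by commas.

The alternation tracks the final sound of the stem — -bol when the stem ends in a sibilant (*nerilwus*, *bozoz*, *zoz*); -fug when the stem ends in a non-sibilant consonant (*ufrih*, *difel*); -a when the stem ends in a vowel (*japu*, *ese*, *gi*).
*oz*: final sound = /z/, a sibilant → -bol → *ozbol*.
Since the final sound of *hudoh* is /h/ (a non-sibilant consonant), it takes -fug, giving *hudohfug*.
*jose* — final sound /e/ (a vowel) → -a → *josea*.

ozbol, hudohfug, josea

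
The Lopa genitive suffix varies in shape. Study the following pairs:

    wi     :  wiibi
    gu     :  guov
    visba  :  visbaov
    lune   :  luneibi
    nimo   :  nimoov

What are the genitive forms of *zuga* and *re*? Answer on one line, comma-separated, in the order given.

zugaov, reibi

The pattern is front/back vowel harmony: -ibi when the last vowel of the stem is a front vowel (*wi*, *lune*); -ov when the last vowel of the stem is a back vowel (*gu*, *visba*, *nimo*).
*zuga* — last vowel /a/ (a back vowel) → -ov → *zugaov*.
*re*: last vowel = /e/, a front vowel → -ibi → *reibi*.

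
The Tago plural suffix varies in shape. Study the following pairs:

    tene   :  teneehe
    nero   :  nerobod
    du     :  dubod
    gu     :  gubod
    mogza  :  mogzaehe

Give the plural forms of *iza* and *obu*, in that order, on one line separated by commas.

The pattern is rounding harmony: -bod when the last vowel of the stem is a rounded vowel (*nero*, *du*, *gu*); -ehe when the last vowel of the stem is an unrounded vowel (*tene*, *mogza*).
*iza* — last vowel /a/ (an unrounded vowel) → -ehe → *izaehe*.
*obu* — last vowel /u/ (a rounded vowel) → -bod → *obubod*.

izaehe, obubod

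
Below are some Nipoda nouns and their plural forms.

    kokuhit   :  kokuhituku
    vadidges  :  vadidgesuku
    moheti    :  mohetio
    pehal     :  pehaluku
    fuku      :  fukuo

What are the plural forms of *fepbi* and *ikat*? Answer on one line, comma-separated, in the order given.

fepbio, ikatuku

The alternation tracks the final sound of the stem — -uku when the stem ends in a consonant (*kokuhit*, *vadidges*, *pehal*); -o when the stem ends in a vowel (*moheti*, *fuku*).
*fepbi* — final sound /i/ (a vowel) → -o → *fepbio*.
*ikat*: final sound = /t/, a consonant → -uku → *ikatuku*.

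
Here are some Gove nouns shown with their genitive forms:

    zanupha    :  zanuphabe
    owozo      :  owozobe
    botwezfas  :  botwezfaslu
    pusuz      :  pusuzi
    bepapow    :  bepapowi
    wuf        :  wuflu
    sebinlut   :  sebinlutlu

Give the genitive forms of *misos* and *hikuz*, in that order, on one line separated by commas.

misoslu, hikuzi

The suffix is conditioned by the final sound: -lu when the stem ends in a voiceless consonant (*botwezfas*, *wuf*, *sebinlut*); -i when the stem ends in a voiced consonant (*pusuz*, *bepapow*); -be when the stem ends in a vowel (*zanupha*, *owozo*).
The final sound of *misos* is /s/, which is a voiceless consonant, so the suffix is -lu, giving *misoslu*.
*hikuz* — final sound /z/ (a voiced consonant) → -i → *hikuzi*.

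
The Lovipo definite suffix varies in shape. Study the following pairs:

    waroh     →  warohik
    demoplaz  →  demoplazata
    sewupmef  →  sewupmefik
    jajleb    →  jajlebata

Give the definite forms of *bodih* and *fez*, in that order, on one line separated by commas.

Looking at the final consonant of each stem: -ik when the stem ends in a voiceless consonant (*waroh*, *sewupmef*); -ata when the stem ends in a voiced consonant (*demoplaz*, *jajleb*).
The final consonant of *bodih* is /h/, which is voiceless, so the suffix is -ik, giving *bodihik*.
The final consonant of *fez* is /z/, which is voiced, so the suffix is -ata, giving *fezata*.

bodihik, fezata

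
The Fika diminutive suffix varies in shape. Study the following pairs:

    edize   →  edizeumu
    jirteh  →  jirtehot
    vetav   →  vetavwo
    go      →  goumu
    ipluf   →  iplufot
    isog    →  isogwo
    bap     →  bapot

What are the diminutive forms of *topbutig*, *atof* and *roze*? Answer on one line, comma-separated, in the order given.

The pattern is voicing of the final sound: -ot when the stem ends in a voiceless consonant (*jirteh*, *ipluf*, *bap*); -wo when the stem ends in a voiced consonant (*vetav*, *isog*); -umu when the stem ends in a vowel (*edize*, *go*).
Since the final sound of *topbutig* is /g/ (a voiced consonant), it takes -wo, giving *topbutigwo*.
*atof* — final sound /f/ (a voiceless consonant) → -ot → *atofot*.
*roze* — final sound /e/ (a vowel) → -umu → *rozeumu*.

topbutigwo, atofot, rozeumu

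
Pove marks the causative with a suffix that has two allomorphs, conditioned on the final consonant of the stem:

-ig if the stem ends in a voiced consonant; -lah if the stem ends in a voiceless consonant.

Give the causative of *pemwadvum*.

pemwadvumig

*pemwadvum* — final consonant /m/ (voiced) → -ig → *pemwadvumig*.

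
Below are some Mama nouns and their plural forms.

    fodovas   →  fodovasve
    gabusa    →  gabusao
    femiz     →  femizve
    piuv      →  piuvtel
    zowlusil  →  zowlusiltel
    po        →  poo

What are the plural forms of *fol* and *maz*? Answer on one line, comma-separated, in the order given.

foltel, mazve

The alternation tracks the final sound of the stem — -ve when the stem ends in a sibilant (*fodovas*, *femiz*); -tel when the stem ends in a non-sibilant consonant (*piuv*, *zowlusil*); -o when the stem ends in a vowel (*gabusa*, *po*).
Since the final sound of *fol* is /l/ (a non-sibilant consonant), it takes -tel, giving *foltel*.
*maz*: final sound = /z/, a sibilant → -ve → *mazve*.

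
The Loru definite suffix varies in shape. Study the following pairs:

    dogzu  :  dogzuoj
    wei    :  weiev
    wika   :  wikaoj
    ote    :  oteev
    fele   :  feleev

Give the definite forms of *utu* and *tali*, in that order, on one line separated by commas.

The suffix is conditioned by the last vowel: -ev when the last vowel of the stem is a front vowel (*wei*, *ote*, *fele*); -oj when the last vowel of the stem is a back vowel (*dogzu*, *wika*).
The last vowel of *utu* is /u/, which is a back vowel, so the suffix is -oj, giving *utuoj*.
*tali* — last vowel /i/ (a front vowel) → -ev → *taliev*.

utuoj, taliev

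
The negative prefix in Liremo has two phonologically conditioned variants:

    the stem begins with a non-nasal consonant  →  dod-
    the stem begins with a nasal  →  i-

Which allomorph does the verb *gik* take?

dod-

*gik* — first consonant /g/ (non-nasal) → dod-.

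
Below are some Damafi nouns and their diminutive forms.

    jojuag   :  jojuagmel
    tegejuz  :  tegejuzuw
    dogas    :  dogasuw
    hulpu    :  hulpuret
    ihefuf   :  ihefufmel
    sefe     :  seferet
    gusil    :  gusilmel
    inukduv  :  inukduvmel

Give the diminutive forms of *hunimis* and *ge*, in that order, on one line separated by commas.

hunimisuw, geret

Looking at the final sound of each stem: -uw when the stem ends in a sibilant (*tegejuz*, *dogas*); -mel when the stem ends in a non-sibilant consonant (*jojuag*, *ihefuf*, *gusil*, *inukduv*); -ret when the stem ends in a vowel (*hulpu*, *sefe*).
The final sound of *hunimis* is /s/, which is a sibilant, so the suffix is -uw, giving *hunimisuw*.
*ge*: final sound = /e/, a vowel → -ret → *geret*.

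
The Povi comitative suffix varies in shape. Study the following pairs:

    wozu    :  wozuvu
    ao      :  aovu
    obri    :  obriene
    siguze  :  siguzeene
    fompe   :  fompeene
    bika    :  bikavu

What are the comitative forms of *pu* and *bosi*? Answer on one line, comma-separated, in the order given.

puvu, bosiene

The pattern is front/back vowel harmony: -ene when the last vowel of the stem is a front vowel (*obri*, *siguze*, *fompe*); -vu when the last vowel of the stem is a back vowel (*wozu*, *ao*, *bika*).
*pu*: last vowel = /u/, a back vowel → -vu → *puvu*.
*bosi* — last vowel /i/ (a front vowel) → -ene → *bosiene*.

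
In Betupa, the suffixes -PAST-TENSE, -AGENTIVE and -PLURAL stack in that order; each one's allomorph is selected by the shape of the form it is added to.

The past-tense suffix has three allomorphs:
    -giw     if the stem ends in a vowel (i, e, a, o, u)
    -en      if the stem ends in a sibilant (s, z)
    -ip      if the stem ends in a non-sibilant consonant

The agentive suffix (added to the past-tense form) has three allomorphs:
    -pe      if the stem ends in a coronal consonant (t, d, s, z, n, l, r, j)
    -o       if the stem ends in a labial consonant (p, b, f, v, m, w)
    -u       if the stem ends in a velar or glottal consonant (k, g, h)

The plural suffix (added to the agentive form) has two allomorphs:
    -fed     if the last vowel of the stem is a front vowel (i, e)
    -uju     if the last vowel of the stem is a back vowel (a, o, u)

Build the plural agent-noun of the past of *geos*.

*geos* — final sound /s/ (a sibilant) → -en → *geosen*.
The past-tense form *geosen*: final consonant = /n/, coronal → -pe → *geosenpe*.
The agentive form *geosenpe*: last vowel = /e/, a front vowel → -fed → *geosenpefed*.

geosenpefed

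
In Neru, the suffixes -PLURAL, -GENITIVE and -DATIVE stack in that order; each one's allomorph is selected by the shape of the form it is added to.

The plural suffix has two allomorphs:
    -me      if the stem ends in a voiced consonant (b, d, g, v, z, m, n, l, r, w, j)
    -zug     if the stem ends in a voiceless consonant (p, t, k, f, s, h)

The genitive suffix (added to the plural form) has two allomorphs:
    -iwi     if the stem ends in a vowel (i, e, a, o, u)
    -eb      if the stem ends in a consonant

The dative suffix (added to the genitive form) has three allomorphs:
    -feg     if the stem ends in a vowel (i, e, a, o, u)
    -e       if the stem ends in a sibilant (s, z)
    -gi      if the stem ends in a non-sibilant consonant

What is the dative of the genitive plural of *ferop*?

*ferop*: final consonant = /p/, voiceless → -zug → *feropzug*.
The final sound of the plural form *feropzug* is /g/, which is a consonant, so the genitive suffix is -eb, giving *feropzugeb*.
The final sound of the genitive form *feropzugeb* is /b/, which is a non-sibilant consonant, so the dative suffix is -gi, giving *feropzugebgi*.

feropzugebgi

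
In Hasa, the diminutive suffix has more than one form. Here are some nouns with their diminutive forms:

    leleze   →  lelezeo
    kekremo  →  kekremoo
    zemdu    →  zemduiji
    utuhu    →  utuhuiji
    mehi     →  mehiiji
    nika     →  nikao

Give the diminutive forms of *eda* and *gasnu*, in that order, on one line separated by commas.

edao, gasnuiji

Looking at the last vowel of each stem: -iji when the last vowel of the stem is a high vowel (*zemdu*, *utuhu*, *mehi*); -o when the last vowel of the stem is a non-high vowel (*leleze*, *kekremo*, *nika*).
*eda*: last vowel = /a/, a non-high vowel → -o → *edao*.
*gasnu* — last vowel /u/ (a high vowel) → -iji → *gasnuiji*.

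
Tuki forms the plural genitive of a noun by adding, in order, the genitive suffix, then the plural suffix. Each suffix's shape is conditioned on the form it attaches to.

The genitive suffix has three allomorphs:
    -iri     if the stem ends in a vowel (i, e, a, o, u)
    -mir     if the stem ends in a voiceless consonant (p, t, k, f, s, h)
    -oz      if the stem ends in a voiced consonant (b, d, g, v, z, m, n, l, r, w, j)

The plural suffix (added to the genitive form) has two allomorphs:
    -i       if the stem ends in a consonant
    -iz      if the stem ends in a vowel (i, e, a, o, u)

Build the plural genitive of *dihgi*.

*dihgi*: final sound = /i/, a vowel → -iri → *dihgiiri*.
The genitive form *dihgiiri* — final sound /i/ (a vowel) → -iz → *dihgiiriiz*.

dihgiiriiz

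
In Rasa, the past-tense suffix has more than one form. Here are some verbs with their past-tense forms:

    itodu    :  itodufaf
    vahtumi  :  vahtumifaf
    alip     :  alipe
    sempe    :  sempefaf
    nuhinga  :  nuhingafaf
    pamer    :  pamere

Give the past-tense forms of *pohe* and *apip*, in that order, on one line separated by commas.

pohefaf, apipe

Looking at the final sound of each stem: -e when the stem ends in a consonant (*alip*, *pamer*); -faf when the stem ends in a vowel (*itodu*, *vahtumi*, *sempe*, *nuhinga*).
The final sound of *pohe* is /e/, which is a vowel, so the suffix is -faf, giving *pohefaf*.
*apip*: final sound = /p/, a consonant → -e → *apipe*.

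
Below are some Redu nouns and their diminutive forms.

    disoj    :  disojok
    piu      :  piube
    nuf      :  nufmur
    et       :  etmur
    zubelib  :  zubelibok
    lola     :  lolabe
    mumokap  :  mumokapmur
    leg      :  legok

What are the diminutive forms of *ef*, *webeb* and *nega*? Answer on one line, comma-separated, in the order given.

efmur, webebok, negabe

Looking at the final sound of each stem: -mur when the stem ends in a voiceless consonant (*nuf*, *et*, *mumokap*); -ok when the stem ends in a voiced consonant (*disoj*, *zubelib*, *leg*); -be when the stem ends in a vowel (*piu*, *lola*).
*ef*: final sound = /f/, a voiceless consonant → -mur → *efmur*.
Since the final sound of *webeb* is /b/ (a voiced consonant), it takes -ok, giving *webebok*.
The final sound of *nega* is /a/, which is a vowel, so the suffix is -be, giving *negabe*.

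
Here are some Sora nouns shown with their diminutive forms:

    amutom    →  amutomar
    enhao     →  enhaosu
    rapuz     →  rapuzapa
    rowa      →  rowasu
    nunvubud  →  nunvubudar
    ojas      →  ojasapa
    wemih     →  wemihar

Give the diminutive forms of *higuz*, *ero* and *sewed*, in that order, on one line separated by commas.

The pattern is sibilance of the final sound: -apa when the stem ends in a sibilant (*rapuz*, *ojas*); -ar when the stem ends in a non-sibilant consonant (*amutom*, *nunvubud*, *wemih*); -su when the stem ends in a vowel (*enhao*, *rowa*).
*higuz* — final sound /z/ (a sibilant) → -apa → *higuzapa*.
Since the final sound of *ero* is /o/ (a vowel), it takes -su, giving *erosu*.
*sewed* — final sound /d/ (a non-sibilant consonant) → -ar → *sewedar*.

higuzapa, erosu, sewedar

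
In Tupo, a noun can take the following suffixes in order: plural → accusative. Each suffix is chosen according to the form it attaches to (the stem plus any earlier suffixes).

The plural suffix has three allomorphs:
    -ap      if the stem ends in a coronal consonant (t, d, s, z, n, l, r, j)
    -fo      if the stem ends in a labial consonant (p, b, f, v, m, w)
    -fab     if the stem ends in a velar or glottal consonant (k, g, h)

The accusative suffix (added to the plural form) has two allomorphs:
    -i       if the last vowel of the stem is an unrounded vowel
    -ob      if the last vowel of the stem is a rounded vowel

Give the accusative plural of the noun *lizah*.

lizahfabi

*lizah* — final consonant /h/ (velar/glottal) → -fab → *lizahfab*.
Since the last vowel of the plural form *lizahfab* is /a/ (an unrounded vowel), it takes -i, giving *lizahfabi*.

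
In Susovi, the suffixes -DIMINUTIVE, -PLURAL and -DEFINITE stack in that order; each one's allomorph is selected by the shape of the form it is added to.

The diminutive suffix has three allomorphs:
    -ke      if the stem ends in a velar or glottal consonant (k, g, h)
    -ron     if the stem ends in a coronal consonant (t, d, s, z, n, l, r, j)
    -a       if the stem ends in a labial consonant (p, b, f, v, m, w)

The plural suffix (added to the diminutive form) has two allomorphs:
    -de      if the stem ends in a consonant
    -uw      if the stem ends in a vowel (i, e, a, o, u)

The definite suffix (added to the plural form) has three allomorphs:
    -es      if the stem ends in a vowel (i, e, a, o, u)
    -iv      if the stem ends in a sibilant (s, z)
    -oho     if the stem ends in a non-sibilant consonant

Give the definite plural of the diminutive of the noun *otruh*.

otruhkeuwoho

Since the final consonant of *otruh* is /h/ (velar/glottal), it takes -ke, giving *otruhke*.
Since the final sound of the diminutive form *otruhke* is /e/ (a vowel), it takes -uw, giving *otruhkeuw*.
The plural form *otruhkeuw* — final sound /w/ (a non-sibilant consonant) → -oho → *otruhkeuwoho*.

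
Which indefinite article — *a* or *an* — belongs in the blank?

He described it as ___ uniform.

a

The indefinite article is chosen by the initial *sound* of the following word, not its spelling.
*uniform* begins with the sound /juː/ (u pronounced /juː/) — a consonant sound.
So the article is *a*: He described it as a uniform.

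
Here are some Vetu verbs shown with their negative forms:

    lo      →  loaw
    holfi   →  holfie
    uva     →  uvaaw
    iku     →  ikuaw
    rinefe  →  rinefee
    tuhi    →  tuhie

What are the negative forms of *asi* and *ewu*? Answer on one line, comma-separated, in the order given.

asie, ewuaw

Looking at the last vowel of each stem: -e when the last vowel of the stem is a front vowel (*holfi*, *rinefe*, *tuhi*); -aw when the last vowel of the stem is a back vowel (*lo*, *uva*, *iku*).
The last vowel of *asi* is /i/, which is a front vowel, so the suffix is -e, giving *asie*.
*ewu* — last vowel /u/ (a back vowel) → -aw → *ewuaw*.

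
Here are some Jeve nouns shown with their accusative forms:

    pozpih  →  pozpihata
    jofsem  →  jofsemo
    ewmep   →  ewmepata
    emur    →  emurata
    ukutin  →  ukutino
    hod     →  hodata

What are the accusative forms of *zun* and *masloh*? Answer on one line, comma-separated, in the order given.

Looking at the final consonant of each stem: -o when the stem ends in a nasal (*jofsem*, *ukutin*); -ata when the stem ends in a non-nasal consonant (*pozpih*, *ewmep*, *emur*, *hod*).
*zun*: final consonant = /n/, a nasal → -o → *zuno*.
The final consonant of *masloh* is /h/, which is non-nasal, so the suffix is -ata, giving *maslohata*.

zuno, maslohata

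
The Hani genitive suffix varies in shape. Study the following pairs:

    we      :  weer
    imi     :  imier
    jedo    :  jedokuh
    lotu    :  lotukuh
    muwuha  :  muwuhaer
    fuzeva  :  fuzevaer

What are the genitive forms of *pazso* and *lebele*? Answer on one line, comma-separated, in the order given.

The suffix is conditioned by the last vowel: -kuh when the last vowel of the stem is a rounded vowel (*jedo*, *lotu*); -er when the last vowel of the stem is an unrounded vowel (*we*, *imi*, *muwuha*, *fuzeva*).
*pazso*: last vowel = /o/, a rounded vowel → -kuh → *pazsokuh*.
The last vowel of *lebele* is /e/, which is an unrounded vowel, so the suffix is -er, giving *lebeleer*.

pazsokuh, lebeleer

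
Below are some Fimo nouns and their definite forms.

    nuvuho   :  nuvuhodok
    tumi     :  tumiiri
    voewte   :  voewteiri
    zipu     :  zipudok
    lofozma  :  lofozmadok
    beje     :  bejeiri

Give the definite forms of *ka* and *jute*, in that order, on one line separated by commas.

kadok, juteiri

The alternation tracks the last vowel of the stem — -iri when the last vowel of the stem is a front vowel (*tumi*, *voewte*, *beje*); -dok when the last vowel of the stem is a back vowel (*nuvuho*, *zipu*, *lofozma*).
*ka*: last vowel = /a/, a back vowel → -dok → *kadok*.
The last vowel of *jute* is /e/, which is a front vowel, so the suffix is -iri, giving *juteiri*.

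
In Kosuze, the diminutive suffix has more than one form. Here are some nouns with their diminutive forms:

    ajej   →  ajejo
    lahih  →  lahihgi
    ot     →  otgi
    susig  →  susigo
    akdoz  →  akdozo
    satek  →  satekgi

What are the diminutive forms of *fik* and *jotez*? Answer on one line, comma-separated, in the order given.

Looking at the final consonant of each stem: -gi when the stem ends in a voiceless consonant (*lahih*, *ot*, *satek*); -o when the stem ends in a voiced consonant (*ajej*, *susig*, *akdoz*).
*fik* — final consonant /k/ (voiceless) → -gi → *fikgi*.
*jotez*: final consonant = /z/, voiced → -o → *jotezo*.

fikgi, jotezo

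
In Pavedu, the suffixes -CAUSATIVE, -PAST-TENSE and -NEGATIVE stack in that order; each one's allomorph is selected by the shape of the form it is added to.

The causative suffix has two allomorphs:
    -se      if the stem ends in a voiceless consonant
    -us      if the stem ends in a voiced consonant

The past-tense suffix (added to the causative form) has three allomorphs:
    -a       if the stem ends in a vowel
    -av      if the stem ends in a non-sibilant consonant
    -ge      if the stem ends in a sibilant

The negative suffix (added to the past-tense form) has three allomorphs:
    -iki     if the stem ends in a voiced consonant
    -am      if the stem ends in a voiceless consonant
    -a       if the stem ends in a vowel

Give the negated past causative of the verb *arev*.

*arev* — final consonant /v/ (voiced) → -us → *arevus*.
The causative form *arevus*: final sound = /s/, a sibilant → -ge → *arevusge*.
The final sound of the past-tense form *arevusge* is /e/, which is a vowel, so the negative suffix is -a, giving *arevusgea*.

arevusgea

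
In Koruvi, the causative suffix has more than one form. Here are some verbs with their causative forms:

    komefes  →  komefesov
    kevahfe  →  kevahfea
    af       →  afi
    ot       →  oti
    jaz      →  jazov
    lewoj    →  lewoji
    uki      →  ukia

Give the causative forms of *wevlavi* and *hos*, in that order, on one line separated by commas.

wevlavia, hosov

Looking at the final sound of each stem: -ov when the stem ends in a sibilant (*komefes*, *jaz*); -i when the stem ends in a non-sibilant consonant (*af*, *ot*, *lewoj*); -a when the stem ends in a vowel (*kevahfe*, *uki*).
The final sound of *wevlavi* is /i/, which is a vowel, so the suffix is -a, giving *wevlavia*.
Since the final sound of *hos* is /s/ (a sibilant), it takes -ov, giving *hosov*.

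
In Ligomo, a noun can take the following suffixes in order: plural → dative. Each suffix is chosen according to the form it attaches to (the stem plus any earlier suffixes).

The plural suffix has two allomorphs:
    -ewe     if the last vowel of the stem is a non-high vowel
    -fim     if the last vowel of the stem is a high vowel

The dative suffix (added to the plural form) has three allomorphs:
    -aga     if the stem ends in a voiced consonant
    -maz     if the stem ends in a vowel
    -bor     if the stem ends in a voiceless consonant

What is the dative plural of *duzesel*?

The last vowel of *duzesel* is /e/, which is a non-high vowel, so the plural suffix is -ewe, giving *duzeselewe*.
Since the final sound of the plural form *duzeselewe* is /e/ (a vowel), it takes -maz, giving *duzeselewemaz*.

duzeselewemaz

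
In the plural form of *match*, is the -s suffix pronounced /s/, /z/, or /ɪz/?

The stem *match* ends in a sibilant (/s, z, ʃ, ʒ, tʃ, dʒ/).
The plural suffix surfaces as /ɪz/ after sibilants, /s/ after other voiceless consonants, and /z/ after other voiced sounds.
So the plural -s on *match* is pronounced /ɪz/.

/ɪz/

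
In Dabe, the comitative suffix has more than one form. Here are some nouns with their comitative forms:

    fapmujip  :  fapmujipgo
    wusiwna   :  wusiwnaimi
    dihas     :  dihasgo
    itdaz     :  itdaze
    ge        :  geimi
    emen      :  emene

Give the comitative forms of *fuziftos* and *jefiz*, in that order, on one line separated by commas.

fuziftosgo, jefize

The suffix is conditioned by the final sound: -go when the stem ends in a voiceless consonant (*fapmujip*, *dihas*); -e when the stem ends in a voiced consonant (*itdaz*, *emen*); -imi when the stem ends in a vowel (*wusiwna*, *ge*).
*fuziftos*: final sound = /s/, a voiceless consonant → -go → *fuziftosgo*.
*jefiz* — final sound /z/ (a voiced consonant) → -e → *jefize*.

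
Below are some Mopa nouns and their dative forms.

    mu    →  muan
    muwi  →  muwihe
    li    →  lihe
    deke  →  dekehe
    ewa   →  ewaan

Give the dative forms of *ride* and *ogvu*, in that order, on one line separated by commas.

ridehe, ogvuan

The alternation tracks the last vowel of the stem — -he when the last vowel of the stem is a front vowel (*muwi*, *li*, *deke*); -an when the last vowel of the stem is a back vowel (*mu*, *ewa*).
*ride*: last vowel = /e/, a front vowel → -he → *ridehe*.
*ogvu* — last vowel /u/ (a back vowel) → -an → *ogvuan*.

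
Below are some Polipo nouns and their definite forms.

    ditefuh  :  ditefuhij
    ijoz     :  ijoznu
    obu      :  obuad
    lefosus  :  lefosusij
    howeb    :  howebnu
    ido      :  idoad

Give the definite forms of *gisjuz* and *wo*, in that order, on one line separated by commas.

gisjuznu, woad

The alternation tracks the final sound of the stem — -ij when the stem ends in a voiceless consonant (*ditefuh*, *lefosus*); -nu when the stem ends in a voiced consonant (*ijoz*, *howeb*); -ad when the stem ends in a vowel (*obu*, *ido*).
*gisjuz*: final sound = /z/, a voiced consonant → -nu → *gisjuznu*.
Since the final sound of *wo* is /o/ (a vowel), it takes -ad, giving *woad*.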